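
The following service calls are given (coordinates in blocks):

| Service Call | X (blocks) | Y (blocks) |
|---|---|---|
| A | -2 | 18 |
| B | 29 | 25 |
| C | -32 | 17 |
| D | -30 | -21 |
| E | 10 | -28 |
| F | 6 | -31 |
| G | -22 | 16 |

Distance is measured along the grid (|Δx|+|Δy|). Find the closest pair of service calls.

E and F

Pairwise distances:
E–F: 7 blocks
C–G: 11 blocks
A–G: 22 blocks
A–C: 31 blocks
A–B: 38 blocks
C–D: 40 blocks
D–G: 45 blocks
D–F: 46 blocks
D–E: 47 blocks
A–F: 57 blocks
A–E: 58 blocks
B–G: 60 blocks
A–D: 67 blocks
B–C: 69 blocks
B–E: 72 blocks
F–G: 75 blocks
E–G: 76 blocks
B–F: 79 blocks
C–F: 86 blocks
C–E: 87 blocks
B–D: 105 blocks
Closest pair: E–F at 7 blocks.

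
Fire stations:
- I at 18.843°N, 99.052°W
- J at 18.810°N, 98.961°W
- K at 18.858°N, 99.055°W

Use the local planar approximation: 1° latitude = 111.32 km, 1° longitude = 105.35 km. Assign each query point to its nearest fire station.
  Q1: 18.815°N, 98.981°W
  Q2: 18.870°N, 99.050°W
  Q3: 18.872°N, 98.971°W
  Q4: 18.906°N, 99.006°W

Q1→J; Q2→K; Q3→J; Q4→K

Q1 at 18.815°N, 98.981°W:
  I: √((0.028·111.32)² + (-0.071·105.35)²) = √(9.71544 + 55.94816) = 8.103 km
  J: √((-0.005·111.32)² + (0.020·105.35)²) = √(0.30980 + 4.43945) = 2.179 km
  K: √((0.043·111.32)² + (-0.074·105.35)²) = √(22.91307 + 60.77606) = 9.148 km
  → nearest: J (2.179 km)
Q2 at 18.870°N, 99.050°W:
  I: √((-0.027·111.32)² + (-0.002·105.35)²) = √(9.03387 + 0.04439) = 3.013 km
  J: √((-0.060·111.32)² + (0.089·105.35)²) = √(44.61171 + 87.91219) = 11.512 km
  K: √((-0.012·111.32)² + (-0.005·105.35)²) = √(1.78447 + 0.27747) = 1.436 km
  → nearest: K (1.436 km)
Q3 at 18.872°N, 98.971°W:
  I: √((-0.029·111.32)² + (-0.081·105.35)²) = √(10.42179 + 72.81806) = 9.124 km
  J: √((-0.062·111.32)² + (0.010·105.35)²) = √(47.63540 + 1.10986) = 6.982 km
  K: √((-0.014·111.32)² + (-0.084·105.35)²) = √(2.42886 + 78.31188) = 8.986 km
  → nearest: J (6.982 km)
Q4 at 18.906°N, 99.006°W:
  I: √((-0.063·111.32)² + (-0.046·105.35)²) = √(49.18441 + 23.48469) = 8.525 km
  J: √((-0.096·111.32)² + (0.045·105.35)²) = √(114.20598 + 22.47471) = 11.691 km
  K: √((-0.048·111.32)² + (-0.049·105.35)²) = √(28.55150 + 26.64779) = 7.430 km
  → nearest: K (7.430 km)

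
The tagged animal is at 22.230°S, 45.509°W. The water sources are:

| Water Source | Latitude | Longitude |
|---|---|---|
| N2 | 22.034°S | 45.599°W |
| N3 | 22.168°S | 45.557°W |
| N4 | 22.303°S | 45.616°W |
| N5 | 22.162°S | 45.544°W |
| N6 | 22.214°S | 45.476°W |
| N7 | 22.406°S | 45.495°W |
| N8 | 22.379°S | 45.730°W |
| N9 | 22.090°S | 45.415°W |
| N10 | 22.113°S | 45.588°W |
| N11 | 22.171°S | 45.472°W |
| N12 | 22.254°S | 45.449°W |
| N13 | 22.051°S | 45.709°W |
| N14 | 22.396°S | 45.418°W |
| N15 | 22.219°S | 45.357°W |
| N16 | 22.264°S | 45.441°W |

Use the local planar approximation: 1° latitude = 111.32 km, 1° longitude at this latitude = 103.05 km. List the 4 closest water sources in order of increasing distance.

Distances from 22.230°S, 45.509°W:
N2: 23.708 km
N3: 8.491 km
N4: 13.697 km
N5: 8.385 km
N6: 3.839 km
N7: 19.645 km
N8: 28.174 km
N9: 18.350 km
N10: 15.359 km
N11: 7.594 km
N12: 6.736 km
N13: 28.668 km
N14: 20.722 km
N15: 15.711 km
N16: 7.964 km
Sorted: N6 (3.839 km) < N12 (6.736 km) < N11 (7.594 km) < N16 (7.964 km) < N5 (8.385 km) < N3 (8.491 km) < …

N6, N12, N11, N16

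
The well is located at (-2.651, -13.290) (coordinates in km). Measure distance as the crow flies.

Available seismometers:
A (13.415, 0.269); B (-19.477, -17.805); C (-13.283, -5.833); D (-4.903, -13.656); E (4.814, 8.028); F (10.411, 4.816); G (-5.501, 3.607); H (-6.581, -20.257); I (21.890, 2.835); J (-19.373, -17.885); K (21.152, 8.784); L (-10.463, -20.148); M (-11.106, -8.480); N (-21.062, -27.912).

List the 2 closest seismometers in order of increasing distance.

Distances from (-2.651, -13.290):
A: 21.023 km
B: 17.421 km
C: 12.986 km
D: 2.282 km
E: 22.587 km
F: 22.326 km
G: 17.136 km
H: 7.999 km
I: 29.365 km
J: 17.342 km
K: 32.463 km
L: 10.395 km
M: 9.727 km
N: 23.511 km
Sorted: D (2.282 km) < H (7.999 km) < M (9.727 km) < L (10.395 km) < …

D, H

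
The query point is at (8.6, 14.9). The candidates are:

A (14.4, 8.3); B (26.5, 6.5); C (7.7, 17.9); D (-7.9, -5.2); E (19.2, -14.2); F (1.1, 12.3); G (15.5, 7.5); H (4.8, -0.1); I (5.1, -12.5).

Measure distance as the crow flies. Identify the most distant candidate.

E

Distances from (8.6, 14.9):
A: 8.8
B: 19.8
C: 3.1
D: 26.0
E: 31.0
F: 7.9
G: 10.1
H: 15.5
I: 27.6
Maximum: E at 31.0.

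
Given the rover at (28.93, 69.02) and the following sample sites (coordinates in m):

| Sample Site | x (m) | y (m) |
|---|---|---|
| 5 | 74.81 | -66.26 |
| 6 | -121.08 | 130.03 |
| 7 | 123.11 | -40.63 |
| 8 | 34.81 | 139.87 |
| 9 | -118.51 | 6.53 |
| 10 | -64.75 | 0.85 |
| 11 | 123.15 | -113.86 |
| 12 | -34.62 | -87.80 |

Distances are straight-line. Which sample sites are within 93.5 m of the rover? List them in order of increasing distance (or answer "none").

Distances from (28.93, 69.02):
5: 142.85 m
6: 161.94 m
7: 144.54 m
8: 71.09 m
9: 160.14 m
10: 115.86 m
11: 205.72 m
12: 169.21 m
Threshold 93.5 m: 8 (71.09 m) is within range.

8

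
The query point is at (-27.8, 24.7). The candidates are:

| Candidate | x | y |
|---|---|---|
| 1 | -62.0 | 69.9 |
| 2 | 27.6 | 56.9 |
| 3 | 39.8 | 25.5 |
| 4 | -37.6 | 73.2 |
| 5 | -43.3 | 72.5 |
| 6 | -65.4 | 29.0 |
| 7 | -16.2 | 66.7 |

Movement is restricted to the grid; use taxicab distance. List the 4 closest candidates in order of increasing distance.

6, 7, 4, 5

Distances from (-27.8, 24.7):
1: 79.4
2: 87.6
3: 68.4
4: 58.3
5: 63.3
6: 41.9
7: 53.6
Sorted: 6 (41.9) < 7 (53.6) < 4 (58.3) < 5 (63.3) < 3 (68.4) < 1 (79.4) < …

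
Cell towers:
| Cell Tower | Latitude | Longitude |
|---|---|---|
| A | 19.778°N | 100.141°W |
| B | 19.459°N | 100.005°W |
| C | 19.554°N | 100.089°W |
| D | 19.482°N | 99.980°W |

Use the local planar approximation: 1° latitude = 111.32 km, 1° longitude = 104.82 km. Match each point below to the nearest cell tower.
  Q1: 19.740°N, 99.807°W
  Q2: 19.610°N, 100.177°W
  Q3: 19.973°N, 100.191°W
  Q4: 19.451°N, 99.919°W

Q1→D; Q2→C; Q3→A; Q4→D

Q1 at 19.740°N, 99.807°W:
  A: √((0.038·111.32)² + (-0.334·104.82)²) = √(17.89425 + 1225.69170) = 35.265 km
  B: √((-0.281·111.32)² + (-0.198·104.82)²) = √(978.49596 + 430.74346) = 37.540 km
  C: √((-0.186·111.32)² + (-0.282·104.82)²) = √(428.71856 + 873.74867) = 36.090 km
  D: √((-0.258·111.32)² + (-0.173·104.82)²) = √(824.87057 + 328.83688) = 33.966 km
  → nearest: D (33.966 km)
Q2 at 19.610°N, 100.177°W:
  A: √((0.168·111.32)² + (0.036·104.82)²) = √(349.75583 + 14.23945) = 19.079 km
  B: √((-0.151·111.32)² + (0.172·104.82)²) = √(282.55324 + 325.04628) = 24.650 km
  C: √((-0.056·111.32)² + (0.088·104.82)²) = √(38.86176 + 85.08513) = 11.133 km
  D: √((-0.128·111.32)² + (0.197·104.82)²) = √(203.03286 + 426.40350) = 25.089 km
  → nearest: C (11.133 km)
Q3 at 19.973°N, 100.191°W:
  A: √((-0.195·111.32)² + (0.050·104.82)²) = √(471.21121 + 27.46808) = 22.331 km
  B: √((-0.514·111.32)² + (0.186·104.82)²) = √(3273.95445 + 380.11429) = 60.449 km
  C: √((-0.419·111.32)² + (0.102·104.82)²) = √(2175.57691 + 114.31117) = 47.853 km
  D: √((-0.491·111.32)² + (0.211·104.82)²) = √(2987.51008 + 489.16257) = 58.963 km
  → nearest: A (22.331 km)
Q4 at 19.451°N, 99.919°W:
  A: √((0.327·111.32)² + (-0.222·104.82)²) = √(1325.07939 + 541.49476) = 43.204 km
  B: √((0.008·111.32)² + (-0.086·104.82)²) = √(0.79310 + 81.26157) = 9.058 km
  C: √((0.103·111.32)² + (-0.170·104.82)²) = √(131.46824 + 317.53102) = 21.190 km
  D: √((0.031·111.32)² + (-0.061·104.82)²) = √(11.90885 + 40.88349) = 7.266 km
  → nearest: D (7.266 km)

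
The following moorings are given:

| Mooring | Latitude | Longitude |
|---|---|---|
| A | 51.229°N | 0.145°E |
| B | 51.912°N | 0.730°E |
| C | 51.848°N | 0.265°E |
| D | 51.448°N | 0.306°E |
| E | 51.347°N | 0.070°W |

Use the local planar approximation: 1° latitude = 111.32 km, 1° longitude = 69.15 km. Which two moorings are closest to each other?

Pairwise distances:
A–E: √((0.118·111.32)² + (-0.215·69.15)²) = √(172.54819 + 221.03512) = 19.839 km
A–D: √((0.219·111.32)² + (0.161·69.15)²) = √(594.33954 + 123.94703) = 26.801 km
D–E: √((-0.101·111.32)² + (-0.376·69.15)²) = √(126.41224 + 676.02080) = 28.327 km
B–C: √((-0.064·111.32)² + (-0.465·69.15)²) = √(50.75822 + 1033.92795) = 32.935 km
C–D: √((-0.400·111.32)² + (0.041·69.15)²) = √(1982.74278 + 8.03808) = 44.618 km
B–D: √((-0.464·111.32)² + (-0.424·69.15)²) = √(2667.97869 + 859.63894) = 59.394 km
C–E: √((-0.501·111.32)² + (-0.335·69.15)²) = √(3110.44013 + 536.62881) = 60.391 km
A–C: √((0.619·111.32)² + (0.120·69.15)²) = √(4748.18567 + 68.85680) = 69.405 km
B–E: √((-0.565·111.32)² + (-0.800·69.15)²) = √(3955.88166 + 3060.30240) = 83.763 km
A–B: √((0.683·111.32)² + (0.585·69.15)²) = √(5780.79812 + 1636.42498) = 86.123 km
Closest pair: A–E at 19.839 km.

A and E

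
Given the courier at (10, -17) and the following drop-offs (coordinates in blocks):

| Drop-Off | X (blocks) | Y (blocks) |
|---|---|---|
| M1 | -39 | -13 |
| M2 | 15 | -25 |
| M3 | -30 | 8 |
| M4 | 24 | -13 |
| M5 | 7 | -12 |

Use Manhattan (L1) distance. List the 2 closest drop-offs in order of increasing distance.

M5, M2

Distances from (10, -17):
M1: |-49| + |4| = 49 + 4 = 53 blocks
M2: |5| + |-8| = 5 + 8 = 13 blocks
M3: |-40| + |25| = 40 + 25 = 65 blocks
M4: |14| + |4| = 14 + 4 = 18 blocks
M5: |-3| + |5| = 3 + 5 = 8 blocks
Sorted: M5 (8 blocks) < M2 (13 blocks) < M4 (18 blocks) < M1 (53 blocks) < …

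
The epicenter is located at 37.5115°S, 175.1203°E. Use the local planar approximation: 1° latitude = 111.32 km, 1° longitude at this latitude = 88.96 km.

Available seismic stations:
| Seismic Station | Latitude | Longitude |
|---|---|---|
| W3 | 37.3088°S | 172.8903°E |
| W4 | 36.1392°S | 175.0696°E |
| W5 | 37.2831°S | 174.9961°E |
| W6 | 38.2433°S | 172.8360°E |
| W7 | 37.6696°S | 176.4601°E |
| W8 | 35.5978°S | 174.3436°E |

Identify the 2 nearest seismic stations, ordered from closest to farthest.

W5, W7

Distances from 37.5115°S, 175.1203°E:
W3: 199.6600 km
W4: 152.8310 km
W5: 27.7224 km
W6: 218.9320 km
W7: 120.4810 km
W8: 223.9581 km
Sorted: W5 (27.7224 km) < W7 (120.4810 km) < W4 (152.8310 km) < W3 (199.6600 km) < …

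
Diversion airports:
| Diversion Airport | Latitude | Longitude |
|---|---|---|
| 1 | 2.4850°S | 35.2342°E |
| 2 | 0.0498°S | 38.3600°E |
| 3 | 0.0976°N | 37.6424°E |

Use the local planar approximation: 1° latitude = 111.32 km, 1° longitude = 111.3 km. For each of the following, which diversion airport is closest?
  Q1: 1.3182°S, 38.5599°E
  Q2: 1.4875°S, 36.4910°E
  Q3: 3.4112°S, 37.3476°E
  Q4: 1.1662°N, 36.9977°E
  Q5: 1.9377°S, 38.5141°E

Q1 at 1.3182°S, 38.5599°E:
  1: 392.2783 km
  2: 142.9404 km
  3: 187.7976 km
  → nearest: 2 (142.9404 km)
Q2 at 1.4875°S, 36.4910°E:
  1: 178.5978 km
  2: 262.4624 km
  3: 218.0789 km
  → nearest: 1 (178.5978 km)
Q3 at 3.4112°S, 37.3476°E:
  1: 256.8262 km
  2: 390.7886 km
  3: 391.9753 km
  → nearest: 1 (256.8262 km)
Q4 at 1.1662°N, 36.9977°E:
  1: 451.3621 km
  2: 203.2573 km
  3: 138.9225 km
  → nearest: 3 (138.9225 km)
Q5 at 1.9377°S, 38.5141°E:
  1: 370.1020 km
  2: 210.8597 km
  3: 246.4685 km
  → nearest: 2 (210.8597 km)

Q1→2; Q2→1; Q3→1; Q4→3; Q5→2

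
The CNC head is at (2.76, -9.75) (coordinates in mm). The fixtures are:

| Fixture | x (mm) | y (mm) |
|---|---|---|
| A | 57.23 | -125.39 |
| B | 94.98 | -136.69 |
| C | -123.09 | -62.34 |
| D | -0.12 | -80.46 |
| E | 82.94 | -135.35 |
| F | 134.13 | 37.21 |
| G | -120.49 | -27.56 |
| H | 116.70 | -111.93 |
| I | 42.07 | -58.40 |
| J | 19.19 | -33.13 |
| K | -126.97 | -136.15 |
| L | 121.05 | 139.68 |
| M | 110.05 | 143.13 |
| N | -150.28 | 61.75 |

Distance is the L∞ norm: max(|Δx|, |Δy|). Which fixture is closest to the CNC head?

J

Distances from (2.76, -9.75):
A: max(|54.47|, |-115.64|) = 115.64 mm
B: max(|92.22|, |-126.94|) = 126.94 mm
C: max(|-125.85|, |-52.59|) = 125.85 mm
D: max(|-2.88|, |-70.71|) = 70.71 mm
E: max(|80.18|, |-125.60|) = 125.60 mm
F: max(|131.37|, |46.96|) = 131.37 mm
G: max(|-123.25|, |-17.81|) = 123.25 mm
H: max(|113.94|, |-102.18|) = 113.94 mm
I: max(|39.31|, |-48.65|) = 48.65 mm
J: max(|16.43|, |-23.38|) = 23.38 mm
K: max(|-129.73|, |-126.40|) = 129.73 mm
L: max(|118.29|, |149.43|) = 149.43 mm
M: max(|107.29|, |152.88|) = 152.88 mm
N: max(|-153.04|, |71.50|) = 153.04 mm
Minimum: J at 23.38 mm.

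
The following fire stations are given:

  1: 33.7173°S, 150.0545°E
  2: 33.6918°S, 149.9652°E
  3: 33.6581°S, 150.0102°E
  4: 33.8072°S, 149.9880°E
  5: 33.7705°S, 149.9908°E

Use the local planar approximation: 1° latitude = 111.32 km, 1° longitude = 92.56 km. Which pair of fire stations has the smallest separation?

Pairwise distances:
1–2: 8.7395 km
1–3: 7.7617 km
1–4: 11.7491 km
1–5: 8.3568 km
2–3: 5.6056 km
2–4: 13.0185 km
2–5: 9.0757 km
3–4: 16.7245 km
3–5: 12.6406 km
4–5: 4.0937 km
Closest pair: 4–5 at 4.0937 km.

4 and 5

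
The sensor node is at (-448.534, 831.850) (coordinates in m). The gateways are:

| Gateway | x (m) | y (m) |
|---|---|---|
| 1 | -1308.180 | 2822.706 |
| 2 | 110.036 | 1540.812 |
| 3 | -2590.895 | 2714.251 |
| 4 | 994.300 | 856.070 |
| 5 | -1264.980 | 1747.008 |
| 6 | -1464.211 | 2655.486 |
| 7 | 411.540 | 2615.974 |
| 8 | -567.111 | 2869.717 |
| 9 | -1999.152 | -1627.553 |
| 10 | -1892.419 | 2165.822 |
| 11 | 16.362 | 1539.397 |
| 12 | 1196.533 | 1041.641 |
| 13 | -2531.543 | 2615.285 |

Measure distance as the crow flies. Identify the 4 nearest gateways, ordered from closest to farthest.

11, 2, 5, 4

Distances from (-448.534, 831.850):
1: √((-859.646)² + (1990.856)²) = √(738991.24532 + 3963507.61274) = 2168.525 m
2: √((558.570)² + (708.962)²) = √(312000.44490 + 502627.11744) = 902.567 m
3: √((-2142.361)² + (1882.401)²) = √(4589710.65432 + 3543433.52480) = 2851.867 m
4: √((1442.834)² + (24.220)²) = √(2081769.95156 + 586.60840) = 1443.037 m
5: √((-816.446)² + (915.158)²) = √(666584.07092 + 837514.16496) = 1226.417 m
6: √((-1015.677)² + (1823.636)²) = √(1031599.76833 + 3325648.26050) = 2087.402 m
7: √((860.074)² + (1784.124)²) = √(739727.28548 + 3183098.44738) = 1980.612 m
8: √((-118.577)² + (2037.867)²) = √(14060.50493 + 4152901.90969) = 2041.314 m
9: √((-1550.618)² + (-2459.403)²) = √(2404416.18192 + 6048663.11641) = 2907.418 m
10: √((-1443.885)² + (1333.972)²) = √(2084803.89323 + 1779481.29678) = 1965.779 m
11: √((464.896)² + (707.547)²) = √(216128.29082 + 500622.75721) = 846.612 m
12: √((1645.067)² + (209.791)²) = √(2706245.43449 + 44012.26368) = 1658.390 m
13: √((-2083.009)² + (1783.435)²) = √(4338926.49408 + 3180640.39922) = 2742.183 m
Sorted: 11 (846.612 m) < 2 (902.567 m) < 5 (1226.417 m) < 4 (1443.037 m) < 12 (1658.390 m) < 10 (1965.779 m) < …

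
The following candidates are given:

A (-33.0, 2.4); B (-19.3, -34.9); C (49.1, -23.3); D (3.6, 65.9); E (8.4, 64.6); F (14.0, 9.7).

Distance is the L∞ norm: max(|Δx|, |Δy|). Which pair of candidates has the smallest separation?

D and E

Pairwise distances:
A–B: 37.3
A–C: 82.1
A–D: 63.5
A–E: 62.2
A–F: 47.0
B–C: 68.4
B–D: 100.8
B–E: 99.5
B–F: 44.6
C–D: 89.2
C–E: 87.9
C–F: 35.1
D–E: 4.8
D–F: 56.2
E–F: 54.9
Closest pair: D–E at 4.8.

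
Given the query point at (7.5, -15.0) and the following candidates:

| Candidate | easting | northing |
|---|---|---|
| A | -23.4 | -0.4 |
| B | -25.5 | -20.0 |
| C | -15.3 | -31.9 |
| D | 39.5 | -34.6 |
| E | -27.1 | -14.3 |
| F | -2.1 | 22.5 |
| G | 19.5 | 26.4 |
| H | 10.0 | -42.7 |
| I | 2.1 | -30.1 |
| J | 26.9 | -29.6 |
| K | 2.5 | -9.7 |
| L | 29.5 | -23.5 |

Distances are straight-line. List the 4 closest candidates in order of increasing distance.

Distances from (7.5, -15.0):
A: 34.2
B: 33.4
C: 28.4
D: 37.5
E: 34.6
F: 38.7
G: 43.1
H: 27.8
I: 16.0
J: 24.3
K: 7.3
L: 23.6
Sorted: K (7.3) < I (16.0) < L (23.6) < J (24.3) < H (27.8) < C (28.4) < …

K, I, L, J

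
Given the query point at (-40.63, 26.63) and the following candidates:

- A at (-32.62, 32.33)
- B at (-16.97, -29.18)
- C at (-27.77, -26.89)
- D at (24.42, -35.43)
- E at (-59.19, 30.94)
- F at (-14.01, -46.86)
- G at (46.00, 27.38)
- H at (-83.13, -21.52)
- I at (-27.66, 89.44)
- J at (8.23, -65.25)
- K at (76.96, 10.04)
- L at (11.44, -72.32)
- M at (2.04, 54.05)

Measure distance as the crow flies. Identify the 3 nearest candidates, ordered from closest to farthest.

Distances from (-40.63, 26.63):
A: 9.83
B: 60.62
C: 55.04
D: 89.91
E: 19.05
F: 78.16
G: 86.63
H: 64.22
I: 64.14
J: 104.06
K: 118.75
L: 111.81
M: 50.72
Sorted: A (9.83) < E (19.05) < M (50.72) < C (55.04) < B (60.62) < …

A, E, M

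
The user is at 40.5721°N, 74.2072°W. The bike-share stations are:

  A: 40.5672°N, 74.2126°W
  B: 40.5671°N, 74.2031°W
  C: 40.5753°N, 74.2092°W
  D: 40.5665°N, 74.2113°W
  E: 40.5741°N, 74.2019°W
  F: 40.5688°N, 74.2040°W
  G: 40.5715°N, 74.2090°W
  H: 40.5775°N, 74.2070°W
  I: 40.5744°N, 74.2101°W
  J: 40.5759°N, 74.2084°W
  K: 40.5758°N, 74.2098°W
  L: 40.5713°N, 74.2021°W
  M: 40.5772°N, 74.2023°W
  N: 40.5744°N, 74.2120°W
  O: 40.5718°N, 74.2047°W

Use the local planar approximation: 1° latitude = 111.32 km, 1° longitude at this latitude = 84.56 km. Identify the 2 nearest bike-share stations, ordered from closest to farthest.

Distances from 40.5721°N, 74.2072°W:
A: 0.7114 km
B: 0.6557 km
C: 0.3943 km
D: 0.7133 km
E: 0.5004 km
F: 0.4563 km
G: 0.1662 km
H: 0.6014 km
I: 0.3545 km
J: 0.4350 km
K: 0.4669 km
L: 0.4404 km
M: 0.7029 km
N: 0.4799 km
O: 0.2140 km
Sorted: G (0.1662 km) < O (0.2140 km) < I (0.3545 km) < C (0.3943 km) < …

G, O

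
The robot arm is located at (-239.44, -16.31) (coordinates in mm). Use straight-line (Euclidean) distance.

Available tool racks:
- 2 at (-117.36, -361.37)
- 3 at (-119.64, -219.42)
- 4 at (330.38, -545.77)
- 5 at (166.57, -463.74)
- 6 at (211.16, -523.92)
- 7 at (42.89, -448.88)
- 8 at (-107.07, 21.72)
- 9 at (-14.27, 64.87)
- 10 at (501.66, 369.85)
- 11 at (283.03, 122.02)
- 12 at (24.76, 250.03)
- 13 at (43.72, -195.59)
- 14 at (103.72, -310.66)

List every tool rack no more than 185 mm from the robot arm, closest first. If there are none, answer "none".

8

Distances from (-239.44, -16.31):
2: 366.02 mm
3: 235.81 mm
4: 777.83 mm
5: 604.18 mm
6: 678.75 mm
7: 516.55 mm
8: 137.72 mm
9: 239.36 mm
10: 835.67 mm
11: 540.47 mm
12: 375.15 mm
13: 335.14 mm
14: 452.11 mm
Threshold 185 mm: 8 (137.72 mm) is within range.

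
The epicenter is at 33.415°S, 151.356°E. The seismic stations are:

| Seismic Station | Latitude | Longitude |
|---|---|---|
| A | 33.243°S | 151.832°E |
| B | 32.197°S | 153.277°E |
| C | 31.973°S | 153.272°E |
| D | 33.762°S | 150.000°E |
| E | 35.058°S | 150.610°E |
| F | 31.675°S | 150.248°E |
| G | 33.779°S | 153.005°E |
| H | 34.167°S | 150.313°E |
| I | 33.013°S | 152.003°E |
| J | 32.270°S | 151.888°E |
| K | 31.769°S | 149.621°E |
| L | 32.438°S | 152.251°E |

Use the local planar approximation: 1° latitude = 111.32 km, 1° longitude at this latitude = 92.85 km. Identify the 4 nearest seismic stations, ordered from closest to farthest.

Distances from 33.415°S, 151.356°E:
A: √((0.172·111.32)² + (0.476·92.85)²) = √(366.60914 + 1953.33945) = 48.166 km
B: √((1.218·111.32)² + (1.921·92.85)²) = √(18384.04066 + 31814.01972) = 224.049 km
C: √((1.442·111.32)² + (1.916·92.85)²) = √(25767.77479 + 31648.62348) = 239.617 km
D: √((-0.347·111.32)² + (-1.356·92.85)²) = √(1492.12547 + 15851.96830) = 131.697 km
E: √((-1.643·111.32)² + (-0.746·92.85)²) = √(33451.95641 + 4797.79261) = 195.575 km
F: √((1.740·111.32)² + (-1.108·92.85)²) = √(37518.45033 + 10583.84173) = 219.322 km
G: √((-0.364·111.32)² + (1.649·92.85)²) = √(1641.90930 + 23442.56492) = 158.381 km
H: √((-0.752·111.32)² + (-1.043·92.85)²) = √(7007.80610 + 9378.47949) = 128.009 km
I: √((0.402·111.32)² + (0.647·92.85)²) = √(2002.61978 + 3608.87947) = 74.910 km
J: √((1.145·111.32)² + (0.532·92.85)²) = √(16246.40849 + 2439.98457) = 136.698 km
K: √((1.646·111.32)² + (-1.735·92.85)²) = √(33574.22968 + 25951.51848) = 243.979 km
L: √((0.977·111.32)² + (0.895·92.85)²) = √(11828.65929 + 6905.73465) = 136.874 km
Sorted: A (48.166 km) < I (74.910 km) < H (128.009 km) < D (131.697 km) < J (136.698 km) < L (136.874 km) < …

A, I, H, D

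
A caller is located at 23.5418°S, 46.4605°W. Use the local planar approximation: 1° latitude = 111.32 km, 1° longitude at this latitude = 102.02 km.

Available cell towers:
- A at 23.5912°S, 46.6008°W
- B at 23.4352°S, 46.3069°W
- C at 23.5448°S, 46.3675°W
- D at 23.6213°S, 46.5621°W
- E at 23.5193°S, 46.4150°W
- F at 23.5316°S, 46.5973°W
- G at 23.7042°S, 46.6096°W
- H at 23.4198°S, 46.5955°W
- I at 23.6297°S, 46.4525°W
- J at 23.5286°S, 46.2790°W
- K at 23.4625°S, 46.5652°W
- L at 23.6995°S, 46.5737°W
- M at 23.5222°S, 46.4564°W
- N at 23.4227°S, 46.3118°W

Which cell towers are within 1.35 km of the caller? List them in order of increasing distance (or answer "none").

Distances from 23.5418°S, 46.4605°W:
A: √((-0.0494·111.32)² + (-0.1403·102.02)²) = √(30.241289 + 204.873591) = 15.3335 km
B: √((0.1066·111.32)² + (0.1536·102.02)²) = √(140.818854 + 245.557425) = 19.6565 km
C: √((-0.0030·111.32)² + (0.0930·102.02)²) = √(0.111529 + 90.019487) = 9.4937 km
D: √((-0.0795·111.32)² + (-0.1016·102.02)²) = √(78.321438 + 107.438034) = 13.6294 km
E: √((0.0225·111.32)² + (0.0455·102.02)²) = √(6.273522 + 21.547328) = 5.2745 km
F: √((0.0102·111.32)² + (-0.1368·102.02)²) = √(1.289278 + 194.779315) = 14.0024 km
G: √((-0.1624·111.32)² + (-0.1491·102.02)²) = √(326.827390 + 231.380058) = 23.6264 km
H: √((0.1220·111.32)² + (-0.1350·102.02)²) = √(184.444647 + 189.687265) = 19.3425 km
I: √((-0.0879·111.32)² + (0.0080·102.02)²) = √(95.746773 + 0.666117) = 9.8190 km
J: √((0.0132·111.32)² + (0.1815·102.02)²) = √(2.159207 + 342.865587) = 18.5748 km
K: √((0.0793·111.32)² + (-0.1047·102.02)²) = √(77.927864 + 114.094314) = 13.8572 km
L: √((-0.1577·111.32)² + (-0.1132·102.02)²) = √(308.183783 + 133.371640) = 21.0132 km
M: √((0.0196·111.32)² + (0.0041·102.02)²) = √(4.760565 + 0.174960) = 2.2216 km
N: √((0.1191·111.32)² + (0.1487·102.02)²) = √(175.780185 + 230.140247) = 20.1475 km
Threshold 1.35 km: none within range.

none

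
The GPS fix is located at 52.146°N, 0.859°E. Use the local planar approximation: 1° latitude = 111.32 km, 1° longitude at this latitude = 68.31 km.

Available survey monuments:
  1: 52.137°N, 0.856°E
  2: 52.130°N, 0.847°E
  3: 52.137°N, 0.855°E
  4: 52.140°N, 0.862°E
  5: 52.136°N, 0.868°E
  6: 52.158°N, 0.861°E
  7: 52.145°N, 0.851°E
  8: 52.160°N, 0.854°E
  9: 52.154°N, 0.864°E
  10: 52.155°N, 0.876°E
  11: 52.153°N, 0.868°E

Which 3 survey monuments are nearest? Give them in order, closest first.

7, 4, 9

Distances from 52.146°N, 0.859°E:
1: √((-0.009·111.32)² + (-0.003·68.31)²) = √(1.00376 + 0.04200) = 1.023 km
2: √((-0.016·111.32)² + (-0.012·68.31)²) = √(3.17239 + 0.67194) = 1.961 km
3: √((-0.009·111.32)² + (-0.004·68.31)²) = √(1.00376 + 0.07466) = 1.038 km
4: √((-0.006·111.32)² + (0.003·68.31)²) = √(0.44612 + 0.04200) = 0.699 km
5: √((-0.010·111.32)² + (0.009·68.31)²) = √(1.23921 + 0.37797) = 1.272 km
6: √((0.012·111.32)² + (0.002·68.31)²) = √(1.78447 + 0.01867) = 1.343 km
7: √((-0.001·111.32)² + (-0.008·68.31)²) = √(0.01239 + 0.29864) = 0.558 km
8: √((0.014·111.32)² + (-0.005·68.31)²) = √(2.42886 + 0.11666) = 1.595 km
9: √((0.008·111.32)² + (0.005·68.31)²) = √(0.79310 + 0.11666) = 0.954 km
10: √((0.009·111.32)² + (0.017·68.31)²) = √(1.00376 + 1.34855) = 1.534 km
11: √((0.007·111.32)² + (0.009·68.31)²) = √(0.60721 + 0.37797) = 0.993 km
Sorted: 7 (0.558 km) < 4 (0.699 km) < 9 (0.954 km) < 11 (0.993 km) < 1 (1.023 km) < …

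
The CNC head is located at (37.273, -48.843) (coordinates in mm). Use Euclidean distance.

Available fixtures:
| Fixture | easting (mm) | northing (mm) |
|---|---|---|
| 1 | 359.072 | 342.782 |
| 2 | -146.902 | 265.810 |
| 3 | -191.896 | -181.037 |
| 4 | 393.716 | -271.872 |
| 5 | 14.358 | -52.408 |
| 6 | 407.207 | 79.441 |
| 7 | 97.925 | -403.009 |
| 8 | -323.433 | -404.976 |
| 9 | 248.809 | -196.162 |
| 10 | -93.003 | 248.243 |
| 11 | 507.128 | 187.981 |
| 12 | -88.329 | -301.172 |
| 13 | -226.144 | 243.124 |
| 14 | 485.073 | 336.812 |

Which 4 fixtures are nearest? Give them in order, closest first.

Distances from (37.273, -48.843):
1: √((321.799)² + (391.625)²) = √(103554.59640 + 153370.14062) = 506.877 mm
2: √((-184.175)² + (314.653)²) = √(33920.43062 + 99006.51041) = 364.591 mm
3: √((-229.169)² + (-132.194)²) = √(52518.43056 + 17475.25364) = 264.563 mm
4: √((356.443)² + (-223.029)²) = √(127051.61225 + 49741.93484) = 420.468 mm
5: √((-22.915)² + (-3.565)²) = √(525.09723 + 12.70922) = 23.191 mm
6: √((369.934)² + (128.284)²) = √(136851.16436 + 16456.78466) = 391.546 mm
7: √((60.652)² + (-354.166)²) = √(3678.66510 + 125433.55556) = 359.322 mm
8: √((-360.706)² + (-356.133)²) = √(130108.81844 + 126830.71369) = 506.892 mm
9: √((211.536)² + (-147.319)²) = √(44747.47930 + 21702.88776) = 257.780 mm
10: √((-130.276)² + (297.086)²) = √(16971.83618 + 88260.09140) = 324.395 mm
11: √((469.855)² + (236.824)²) = √(220763.72102 + 56085.60698) = 526.165 mm
12: √((-125.602)² + (-252.329)²) = √(15775.86240 + 63669.92424) = 281.861 mm
13: √((-263.417)² + (291.967)²) = √(69388.51589 + 85244.72909) = 393.234 mm
14: √((447.800)² + (385.655)²) = √(200524.84000 + 148729.77903) = 590.978 mm
Sorted: 5 (23.191 mm) < 9 (257.780 mm) < 3 (264.563 mm) < 12 (281.861 mm) < 10 (324.395 mm) < 7 (359.322 mm) < …

5, 9, 3, 12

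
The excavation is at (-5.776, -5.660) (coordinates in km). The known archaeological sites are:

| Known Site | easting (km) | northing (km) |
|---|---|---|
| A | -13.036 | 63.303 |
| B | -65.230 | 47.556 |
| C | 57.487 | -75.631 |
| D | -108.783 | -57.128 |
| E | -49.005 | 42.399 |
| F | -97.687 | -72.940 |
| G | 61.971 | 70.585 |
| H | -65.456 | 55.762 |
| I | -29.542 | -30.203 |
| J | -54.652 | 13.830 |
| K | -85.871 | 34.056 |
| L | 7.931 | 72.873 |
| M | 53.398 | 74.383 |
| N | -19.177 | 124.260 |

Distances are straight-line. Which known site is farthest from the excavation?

N

Distances from (-5.776, -5.660):
A: √((-7.260)² + (68.963)²) = √(52.70760 + 4755.89537) = 69.344 km
B: √((-59.454)² + (53.216)²) = √(3534.77812 + 2831.94266) = 79.792 km
C: √((63.263)² + (-69.971)²) = √(4002.20717 + 4895.94084) = 94.330 km
D: √((-103.007)² + (-51.468)²) = √(10610.44205 + 2648.95502) = 115.149 km
E: √((-43.229)² + (48.059)²) = √(1868.74644 + 2309.66748) = 64.641 km
F: √((-91.911)² + (-67.280)²) = √(8447.63192 + 4526.59840) = 113.904 km
G: √((67.747)² + (76.245)²) = √(4589.65601 + 5813.30002) = 101.995 km
H: √((-59.680)² + (61.422)²) = √(3561.70240 + 3772.66208) = 85.641 km
I: √((-23.766)² + (-24.543)²) = √(564.82276 + 602.35885) = 34.164 km
J: √((-48.876)² + (19.490)²) = √(2388.86338 + 379.86010) = 52.619 km
K: √((-80.095)² + (39.716)²) = √(6415.20903 + 1577.36066) = 89.401 km
L: √((13.707)² + (78.533)²) = √(187.88185 + 6167.43209) = 79.720 km
M: √((59.174)² + (80.043)²) = √(3501.56228 + 6406.88185) = 99.541 km
N: √((-13.401)² + (129.920)²) = √(179.58680 + 16879.20640) = 130.609 km
Maximum: N at 130.609 km.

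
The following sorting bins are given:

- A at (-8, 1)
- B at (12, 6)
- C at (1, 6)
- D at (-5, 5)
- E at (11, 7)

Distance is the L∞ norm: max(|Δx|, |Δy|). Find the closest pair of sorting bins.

Pairwise distances:
A–B: 20
A–C: 9
A–D: 4
A–E: 19
B–C: 11
B–D: 17
B–E: 1
C–D: 6
C–E: 10
D–E: 16
Closest pair: B–E at 1.

B and E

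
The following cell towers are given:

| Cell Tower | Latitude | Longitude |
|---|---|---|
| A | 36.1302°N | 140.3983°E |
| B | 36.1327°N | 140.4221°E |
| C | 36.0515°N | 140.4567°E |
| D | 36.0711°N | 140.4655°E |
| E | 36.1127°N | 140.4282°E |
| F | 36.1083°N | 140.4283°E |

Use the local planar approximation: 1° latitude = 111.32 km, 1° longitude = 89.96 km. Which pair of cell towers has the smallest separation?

Pairwise distances:
A–B: 2.1591 km
A–C: 10.2154 km
A–D: 8.9347 km
A–E: 3.3212 km
A–F: 3.6369 km
B–C: 9.5601 km
B–D: 7.8909 km
B–E: 2.2930 km
B–F: 2.7729 km
C–D: 2.3210 km
C–E: 7.2792 km
C–F: 6.8196 km
D–E: 5.7188 km
D–F: 5.3243 km
E–F: 0.4899 km
Closest pair: E–F at 0.4899 km.

E and F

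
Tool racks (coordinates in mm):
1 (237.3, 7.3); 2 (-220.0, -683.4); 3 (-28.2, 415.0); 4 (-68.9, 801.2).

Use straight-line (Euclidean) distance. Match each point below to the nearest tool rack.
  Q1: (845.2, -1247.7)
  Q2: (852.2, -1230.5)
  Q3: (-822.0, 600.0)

Q1 at (845.2, -1247.7):
  1: √((-607.9)² + (1255.0)²) = √(369542.410 + 1575025.000) = 1394.5 mm
  2: √((-1065.2)² + (564.3)²) = √(1134651.040 + 318434.490) = 1205.4 mm
  3: √((-873.4)² + (1662.7)²) = √(762827.560 + 2764571.290) = 1878.1 mm
  4: √((-914.1)² + (2048.9)²) = √(835578.810 + 4197991.210) = 2243.6 mm
  → nearest: 2 (1205.4 mm)
Q2 at (852.2, -1230.5):
  1: √((-614.9)² + (1237.8)²) = √(378102.010 + 1532148.840) = 1382.1 mm
  2: √((-1072.2)² + (547.1)²) = √(1149612.840 + 299318.410) = 1203.7 mm
  3: √((-880.4)² + (1645.5)²) = √(775104.160 + 2707670.250) = 1866.2 mm
  4: √((-921.1)² + (2031.7)²) = √(848425.210 + 4127804.890) = 2230.7 mm
  → nearest: 2 (1203.7 mm)
Q3 at (-822.0, 600.0):
  1: √((1059.3)² + (-592.7)²) = √(1122116.490 + 351293.290) = 1213.8 mm
  2: √((602.0)² + (-1283.4)²) = √(362404.000 + 1647115.560) = 1417.6 mm
  3: √((793.8)² + (-185.0)²) = √(630118.440 + 34225.000) = 815.1 mm
  4: √((753.1)² + (201.2)²) = √(567159.610 + 40481.440) = 779.5 mm
  → nearest: 4 (779.5 mm)

Q1→2; Q2→2; Q3→4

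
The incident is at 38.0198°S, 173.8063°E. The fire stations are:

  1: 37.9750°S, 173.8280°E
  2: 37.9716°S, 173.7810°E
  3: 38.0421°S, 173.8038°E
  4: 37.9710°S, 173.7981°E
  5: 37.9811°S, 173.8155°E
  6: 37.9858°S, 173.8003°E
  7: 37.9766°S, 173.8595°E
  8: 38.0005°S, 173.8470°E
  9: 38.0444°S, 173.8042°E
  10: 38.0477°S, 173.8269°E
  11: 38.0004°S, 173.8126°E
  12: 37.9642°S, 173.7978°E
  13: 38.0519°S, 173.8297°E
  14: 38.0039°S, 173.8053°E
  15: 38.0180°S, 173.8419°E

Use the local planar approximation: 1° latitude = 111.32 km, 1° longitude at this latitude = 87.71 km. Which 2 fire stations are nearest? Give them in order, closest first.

Distances from 38.0198°S, 173.8063°E:
1: √((0.0448·111.32)² + (0.0217·87.71)²) = √(24.871525 + 3.622578) = 5.3380 km
2: √((0.0482·111.32)² + (-0.0253·87.71)²) = √(28.789921 + 4.924241) = 5.8064 km
3: √((-0.0223·111.32)² + (-0.0025·87.71)²) = √(6.162488 + 0.048082) = 2.4921 km
4: √((0.0488·111.32)² + (-0.0082·87.71)²) = √(29.511144 + 0.517280) = 5.4798 km
5: √((0.0387·111.32)² + (0.0092·87.71)²) = √(18.559588 + 0.651139) = 4.3830 km
6: √((0.0340·111.32)² + (-0.0060·87.71)²) = √(14.325317 + 0.276950) = 3.8213 km
7: √((0.0432·111.32)² + (0.0532·87.71)²) = √(23.126712 + 21.773161) = 6.7007 km
8: √((0.0193·111.32)² + (0.0407·87.71)²) = √(4.615949 + 12.743451) = 4.1665 km
9: √((-0.0246·111.32)² + (-0.0021·87.71)²) = √(7.499229 + 0.033926) = 2.7447 km
10: √((-0.0279·111.32)² + (0.0206·87.71)²) = √(9.646168 + 3.264620) = 3.5932 km
11: √((0.0194·111.32)² + (0.0063·87.71)²) = √(4.663907 + 0.305337) = 2.2292 km
12: √((0.0556·111.32)² + (-0.0085·87.71)²) = √(38.308573 + 0.555822) = 6.2341 km
13: √((-0.0321·111.32)² + (0.0234·87.71)²) = √(12.768987 + 4.212403) = 4.1208 km
14: √((0.0159·111.32)² + (-0.0010·87.71)²) = √(3.132858 + 0.007693) = 1.7722 km
15: √((0.0018·111.32)² + (0.0356·87.71)²) = √(0.040151 + 9.749856) = 3.1289 km
Sorted: 14 (1.7722 km) < 11 (2.2292 km) < 3 (2.4921 km) < 9 (2.7447 km) < …

14, 11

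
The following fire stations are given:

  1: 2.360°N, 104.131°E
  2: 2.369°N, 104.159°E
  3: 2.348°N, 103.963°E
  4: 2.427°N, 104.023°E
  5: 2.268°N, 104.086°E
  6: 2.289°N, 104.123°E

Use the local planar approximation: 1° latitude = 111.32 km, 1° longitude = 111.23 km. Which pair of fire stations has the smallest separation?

Pairwise distances:
1–2: 3.272 km
1–3: 18.734 km
1–4: 14.140 km
1–5: 11.399 km
1–6: 7.954 km
2–3: 21.926 km
2–4: 16.448 km
2–5: 13.869 km
2–6: 9.764 km
3–4: 11.040 km
3–5: 16.324 km
3–6: 18.970 km
4–5: 19.037 km
4–6: 18.966 km
5–6: 4.733 km
Closest pair: 1–2 at 3.272 km.

1 and 2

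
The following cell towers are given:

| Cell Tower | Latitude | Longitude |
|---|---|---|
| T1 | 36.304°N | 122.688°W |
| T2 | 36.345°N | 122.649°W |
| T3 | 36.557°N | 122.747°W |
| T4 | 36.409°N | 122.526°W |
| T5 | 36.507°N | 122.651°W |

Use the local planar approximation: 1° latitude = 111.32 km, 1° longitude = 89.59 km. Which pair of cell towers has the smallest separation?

T1 and T2

Pairwise distances:
T1–T2: √((0.041·111.32)² + (0.039·89.59)²) = √(20.83119 + 12.20811) = 5.748 km
T1–T3: √((0.253·111.32)² + (-0.059·89.59)²) = √(793.20864 + 27.93979) = 28.656 km
T1–T4: √((0.105·111.32)² + (0.162·89.59)²) = √(136.62337 + 210.64400) = 18.635 km
T1–T5: √((0.203·111.32)² + (0.037·89.59)²) = √(510.66780 + 10.98810) = 22.840 km
T2–T3: √((0.212·111.32)² + (-0.098·89.59)²) = √(556.95245 + 77.08524) = 25.180 km
T2–T4: √((0.064·111.32)² + (0.123·89.59)²) = √(50.75822 + 121.43092) = 13.122 km
T2–T5: √((0.162·111.32)² + (-0.002·89.59)²) = √(325.21939 + 0.03211) = 18.035 km
T3–T4: √((-0.148·111.32)² + (0.221·89.59)²) = √(271.43749 + 392.01584) = 25.758 km
T3–T5: √((-0.050·111.32)² + (0.096·89.59)²) = √(30.98036 + 73.97101) = 10.245 km
T4–T5: √((0.098·111.32)² + (-0.125·89.59)²) = √(119.01414 + 125.41200) = 15.634 km
Closest pair: T1–T2 at 5.748 km.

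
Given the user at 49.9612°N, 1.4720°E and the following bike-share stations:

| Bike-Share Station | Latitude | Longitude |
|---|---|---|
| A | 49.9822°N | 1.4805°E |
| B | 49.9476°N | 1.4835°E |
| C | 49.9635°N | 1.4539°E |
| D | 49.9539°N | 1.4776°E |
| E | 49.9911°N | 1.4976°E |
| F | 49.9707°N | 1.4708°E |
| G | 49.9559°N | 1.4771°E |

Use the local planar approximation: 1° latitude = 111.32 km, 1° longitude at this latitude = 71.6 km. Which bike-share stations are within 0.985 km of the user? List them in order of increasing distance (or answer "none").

G, D

Distances from 49.9612°N, 1.4720°E:
A: √((0.0210·111.32)² + (0.0085·71.6)²) = √(5.464935 + 0.370394) = 2.4156 km
B: √((-0.0136·111.32)² + (0.0115·71.6)²) = √(2.292051 + 0.677988) = 1.7234 km
C: √((0.0023·111.32)² + (-0.0181·71.6)²) = √(0.065554 + 1.679512) = 1.3210 km
D: √((-0.0073·111.32)² + (0.0056·71.6)²) = √(0.660377 + 0.160769) = 0.9062 km
E: √((0.0299·111.32)² + (0.0256·71.6)²) = √(11.078699 + 3.359742) = 3.7998 km
F: √((0.0095·111.32)² + (-0.0012·71.6)²) = √(1.118391 + 0.007382) = 1.0610 km
G: √((-0.0053·111.32)² + (0.0051·71.6)²) = √(0.348095 + 0.133342) = 0.6939 km
Threshold 0.985 km: G (0.6939 km), D (0.9062 km) are within range.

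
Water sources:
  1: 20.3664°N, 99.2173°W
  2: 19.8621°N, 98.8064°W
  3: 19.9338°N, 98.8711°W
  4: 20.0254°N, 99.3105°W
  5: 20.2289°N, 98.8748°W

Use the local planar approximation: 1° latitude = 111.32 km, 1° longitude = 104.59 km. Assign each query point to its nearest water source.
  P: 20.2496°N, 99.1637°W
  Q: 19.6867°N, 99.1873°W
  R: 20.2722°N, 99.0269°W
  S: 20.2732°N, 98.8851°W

P→1; Q→4; R→5; S→5

P at 20.2496°N, 99.1637°W:
  1: √((0.1168·111.32)² + (-0.0536·104.59)²) = √(169.056581 + 31.427505) = 14.1592 km
  2: √((-0.3875·111.32)² + (0.3573·104.59)²) = √(1860.757632 + 1396.517423) = 57.0725 km
  3: √((-0.3158·111.32)² + (0.2926·104.59)²) = √(1235.863900 + 936.545690) = 46.6091 km
  4: √((-0.2242·111.32)² + (-0.1468·104.59)²) = √(622.898969 + 235.739543) = 29.3025 km
  5: √((-0.0207·111.32)² + (0.2889·104.59)²) = √(5.309909 + 913.009738) = 30.3038 km
  → nearest: 1 (14.1592 km)
Q at 19.6867°N, 99.1873°W:
  1: √((0.6797·111.32)² + (-0.0300·104.59)²) = √(5725.071767 + 9.845161) = 75.7292 km
  2: √((0.1754·111.32)² + (0.3809·104.59)²) = √(381.246244 + 1587.092617) = 44.3660 km
  3: √((0.2471·111.32)² + (0.3162·104.59)²) = √(756.644511 + 1093.714720) = 43.0158 km
  4: √((0.3387·111.32)² + (-0.1232·104.59)²) = √(1421.597950 + 166.035801) = 39.8451 km
  5: √((0.5422·111.32)² + (0.3125·104.59)²) = √(3643.052432 + 1068.268369) = 68.6391 km
  → nearest: 4 (39.8451 km)
R at 20.2722°N, 99.0269°W:
  1: √((0.0942·111.32)² + (-0.1904·104.59)²) = √(109.963410 + 396.564847) = 22.5062 km
  2: √((-0.4101·111.32)² + (0.2205·104.59)²) = √(2084.135417 + 531.860226) = 51.1468 km
  3: √((-0.3384·111.32)² + (0.1558·104.59)²) = √(1419.080734 + 265.531001) = 41.0440 km
  4: √((-0.2468·111.32)² + (-0.2836·104.59)²) = √(754.808368 + 879.817871) = 40.4305 km
  5: √((-0.0433·111.32)² + (0.1521·104.59)²) = √(23.233904 + 253.068886) = 16.6224 km
  → nearest: 5 (16.6224 km)
S at 20.2732°N, 98.8851°W:
  1: √((0.0932·111.32)² + (-0.3322·104.59)²) = √(107.641123 + 1207.200988) = 36.2608 km
  2: √((-0.4111·111.32)² + (0.0787·104.59)²) = √(2094.311844 + 67.753197) = 46.4980 km
  3: √((-0.3394·111.32)² + (0.0140·104.59)²) = √(1427.480129 + 2.144057) = 37.8104 km
  4: √((-0.2478·111.32)² + (-0.4254·104.59)²) = √(760.937521 + 1979.590209) = 52.3500 km
  5: √((-0.0443·111.32)² + (0.0103·104.59)²) = √(24.319456 + 1.160526) = 5.0478 km
  → nearest: 5 (5.0478 km)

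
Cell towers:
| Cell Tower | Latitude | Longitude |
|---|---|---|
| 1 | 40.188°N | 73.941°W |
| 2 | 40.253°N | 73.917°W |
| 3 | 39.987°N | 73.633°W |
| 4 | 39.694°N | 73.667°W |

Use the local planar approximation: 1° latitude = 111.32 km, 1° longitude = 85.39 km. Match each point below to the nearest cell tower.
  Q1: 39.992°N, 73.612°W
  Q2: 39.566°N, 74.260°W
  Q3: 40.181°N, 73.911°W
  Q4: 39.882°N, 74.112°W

Q1 at 39.992°N, 73.612°W:
  1: √((0.196·111.32)² + (-0.329·85.39)²) = √(476.05654 + 789.23407) = 35.571 km
  2: √((0.261·111.32)² + (-0.305·85.39)²) = √(844.16513 + 678.28733) = 39.019 km
  3: √((-0.005·111.32)² + (-0.021·85.39)²) = √(0.30980 + 3.21553) = 1.878 km
  4: √((-0.298·111.32)² + (-0.055·85.39)²) = √(1100.47181 + 22.05664) = 33.504 km
  → nearest: 3 (1.878 km)
Q2 at 39.566°N, 74.260°W:
  1: √((0.622·111.32)² + (0.319·85.39)²) = √(4794.32162 + 741.98546) = 74.406 km
  2: √((0.687·111.32)² + (0.343·85.39)²) = √(5848.70706 + 857.83205) = 81.893 km
  3: √((0.421·111.32)² + (0.627·85.39)²) = √(2196.39571 + 2866.48127) = 71.154 km
  4: √((0.128·111.32)² + (0.593·85.39)²) = √(203.03286 + 2564.03184) = 52.603 km
  → nearest: 4 (52.603 km)
Q3 at 40.181°N, 73.911°W:
  1: √((0.007·111.32)² + (-0.030·85.39)²) = √(0.60721 + 6.56231) = 2.678 km
  2: √((0.072·111.32)² + (-0.006·85.39)²) = √(64.24087 + 0.26249) = 8.031 km
  3: √((-0.194·111.32)² + (0.278·85.39)²) = √(466.39067 + 563.51258) = 32.092 km
  4: √((-0.487·111.32)² + (0.244·85.39)²) = √(2939.03202 + 434.10389) = 58.079 km
  → nearest: 1 (2.678 km)
Q4 at 39.882°N, 74.112°W:
  1: √((0.306·111.32)² + (0.171·85.39)²) = √(1160.35065 + 213.20935) = 37.062 km
  2: √((0.371·111.32)² + (0.195·85.39)²) = √(1705.66687 + 277.25747) = 44.530 km
  3: √((0.105·111.32)² + (0.479·85.39)²) = √(136.62337 + 1672.95806) = 42.539 km
  4: √((-0.188·111.32)² + (0.445·85.39)²) = √(437.98788 + 1443.88980) = 43.381 km
  → nearest: 1 (37.062 km)

Q1→3; Q2→4; Q3→1; Q4→1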